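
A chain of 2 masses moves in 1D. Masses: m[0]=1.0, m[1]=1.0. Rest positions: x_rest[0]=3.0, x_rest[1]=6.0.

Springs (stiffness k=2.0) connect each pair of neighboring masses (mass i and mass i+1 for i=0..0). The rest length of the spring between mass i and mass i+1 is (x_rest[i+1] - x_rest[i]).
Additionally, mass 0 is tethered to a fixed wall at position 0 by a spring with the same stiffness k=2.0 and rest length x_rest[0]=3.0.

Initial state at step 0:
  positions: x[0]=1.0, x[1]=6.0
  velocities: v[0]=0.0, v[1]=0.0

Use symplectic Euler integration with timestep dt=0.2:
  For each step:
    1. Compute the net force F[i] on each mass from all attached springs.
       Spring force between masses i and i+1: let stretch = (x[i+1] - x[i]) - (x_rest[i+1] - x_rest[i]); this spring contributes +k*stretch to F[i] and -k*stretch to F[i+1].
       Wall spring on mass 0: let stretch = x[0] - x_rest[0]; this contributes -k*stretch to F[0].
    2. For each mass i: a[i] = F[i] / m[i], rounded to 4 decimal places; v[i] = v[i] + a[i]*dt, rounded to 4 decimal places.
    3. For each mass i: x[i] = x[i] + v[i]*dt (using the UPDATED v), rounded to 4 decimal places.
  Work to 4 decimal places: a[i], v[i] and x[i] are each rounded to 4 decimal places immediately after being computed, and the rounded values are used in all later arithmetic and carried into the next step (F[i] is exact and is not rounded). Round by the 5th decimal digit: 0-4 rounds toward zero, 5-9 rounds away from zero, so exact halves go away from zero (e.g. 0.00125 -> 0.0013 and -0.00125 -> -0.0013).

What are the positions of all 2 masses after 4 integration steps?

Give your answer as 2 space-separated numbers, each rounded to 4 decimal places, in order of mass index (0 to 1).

Answer: 3.3304 4.9204

Derivation:
Step 0: x=[1.0000 6.0000] v=[0.0000 0.0000]
Step 1: x=[1.3200 5.8400] v=[1.6000 -0.8000]
Step 2: x=[1.8960 5.5584] v=[2.8800 -1.4080]
Step 3: x=[2.6133 5.2238] v=[3.5866 -1.6730]
Step 4: x=[3.3304 4.9204] v=[3.5855 -1.5172]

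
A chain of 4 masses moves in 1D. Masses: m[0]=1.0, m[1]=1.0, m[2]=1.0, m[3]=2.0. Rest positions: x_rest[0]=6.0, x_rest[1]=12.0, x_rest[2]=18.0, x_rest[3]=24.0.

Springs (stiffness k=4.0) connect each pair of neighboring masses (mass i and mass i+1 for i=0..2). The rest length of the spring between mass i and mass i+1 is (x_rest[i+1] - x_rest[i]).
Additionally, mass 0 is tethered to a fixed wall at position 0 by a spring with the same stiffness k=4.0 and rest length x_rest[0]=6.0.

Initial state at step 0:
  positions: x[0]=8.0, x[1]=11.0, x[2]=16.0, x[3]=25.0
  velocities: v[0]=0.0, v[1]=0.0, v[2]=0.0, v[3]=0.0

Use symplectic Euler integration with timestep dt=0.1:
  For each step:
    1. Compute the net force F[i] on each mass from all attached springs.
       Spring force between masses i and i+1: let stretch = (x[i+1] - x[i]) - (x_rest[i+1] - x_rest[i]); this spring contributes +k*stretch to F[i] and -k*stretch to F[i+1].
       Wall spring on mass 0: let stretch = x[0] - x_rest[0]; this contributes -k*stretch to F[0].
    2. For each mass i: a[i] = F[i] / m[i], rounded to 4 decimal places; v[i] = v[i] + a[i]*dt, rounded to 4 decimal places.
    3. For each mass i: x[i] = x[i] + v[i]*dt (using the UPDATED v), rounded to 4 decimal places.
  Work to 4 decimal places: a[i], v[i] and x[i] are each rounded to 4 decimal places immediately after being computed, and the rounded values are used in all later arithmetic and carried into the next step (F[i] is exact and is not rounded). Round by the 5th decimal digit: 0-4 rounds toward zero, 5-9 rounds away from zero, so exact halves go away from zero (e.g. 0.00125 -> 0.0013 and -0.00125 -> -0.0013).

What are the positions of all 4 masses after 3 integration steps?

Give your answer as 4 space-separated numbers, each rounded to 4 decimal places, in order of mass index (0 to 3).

Answer: 6.8941 11.4409 16.9008 24.6617

Derivation:
Step 0: x=[8.0000 11.0000 16.0000 25.0000] v=[0.0000 0.0000 0.0000 0.0000]
Step 1: x=[7.8000 11.0800 16.1600 24.9400] v=[-2.0000 0.8000 1.6000 -0.6000]
Step 2: x=[7.4192 11.2320 16.4680 24.8244] v=[-3.8080 1.5200 3.0800 -1.1560]
Step 3: x=[6.8941 11.4409 16.9008 24.6617] v=[-5.2506 2.0893 4.3282 -1.6273]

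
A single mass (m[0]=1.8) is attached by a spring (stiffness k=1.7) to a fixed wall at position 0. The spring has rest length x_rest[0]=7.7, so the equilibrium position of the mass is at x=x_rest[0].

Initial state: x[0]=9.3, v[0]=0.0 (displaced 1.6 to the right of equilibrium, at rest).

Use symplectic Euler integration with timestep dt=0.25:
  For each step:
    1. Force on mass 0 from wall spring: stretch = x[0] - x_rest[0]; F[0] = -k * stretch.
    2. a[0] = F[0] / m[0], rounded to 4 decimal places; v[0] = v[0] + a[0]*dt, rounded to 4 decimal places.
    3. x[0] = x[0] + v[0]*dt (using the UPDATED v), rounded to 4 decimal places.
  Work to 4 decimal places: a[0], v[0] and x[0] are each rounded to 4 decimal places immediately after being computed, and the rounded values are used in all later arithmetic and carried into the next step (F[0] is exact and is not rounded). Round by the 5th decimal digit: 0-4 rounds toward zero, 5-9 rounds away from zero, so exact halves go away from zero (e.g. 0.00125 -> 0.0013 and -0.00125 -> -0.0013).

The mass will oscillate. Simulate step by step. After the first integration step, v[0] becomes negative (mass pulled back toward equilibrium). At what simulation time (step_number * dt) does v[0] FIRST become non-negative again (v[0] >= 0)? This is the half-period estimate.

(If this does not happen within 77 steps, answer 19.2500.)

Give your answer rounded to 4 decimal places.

Step 0: x=[9.3000] v=[0.0000]
Step 1: x=[9.2056] v=[-0.3778]
Step 2: x=[9.0223] v=[-0.7333]
Step 3: x=[8.7609] v=[-1.0455]
Step 4: x=[8.4369] v=[-1.2960]
Step 5: x=[8.0694] v=[-1.4700]
Step 6: x=[7.6801] v=[-1.5572]
Step 7: x=[7.2920] v=[-1.5525]
Step 8: x=[6.9280] v=[-1.4562]
Step 9: x=[6.6095] v=[-1.2739]
Step 10: x=[6.3554] v=[-1.0164]
Step 11: x=[6.1807] v=[-0.6989]
Step 12: x=[6.0957] v=[-0.3402]
Step 13: x=[6.1054] v=[0.0386]
First v>=0 after going negative at step 13, time=3.2500

Answer: 3.2500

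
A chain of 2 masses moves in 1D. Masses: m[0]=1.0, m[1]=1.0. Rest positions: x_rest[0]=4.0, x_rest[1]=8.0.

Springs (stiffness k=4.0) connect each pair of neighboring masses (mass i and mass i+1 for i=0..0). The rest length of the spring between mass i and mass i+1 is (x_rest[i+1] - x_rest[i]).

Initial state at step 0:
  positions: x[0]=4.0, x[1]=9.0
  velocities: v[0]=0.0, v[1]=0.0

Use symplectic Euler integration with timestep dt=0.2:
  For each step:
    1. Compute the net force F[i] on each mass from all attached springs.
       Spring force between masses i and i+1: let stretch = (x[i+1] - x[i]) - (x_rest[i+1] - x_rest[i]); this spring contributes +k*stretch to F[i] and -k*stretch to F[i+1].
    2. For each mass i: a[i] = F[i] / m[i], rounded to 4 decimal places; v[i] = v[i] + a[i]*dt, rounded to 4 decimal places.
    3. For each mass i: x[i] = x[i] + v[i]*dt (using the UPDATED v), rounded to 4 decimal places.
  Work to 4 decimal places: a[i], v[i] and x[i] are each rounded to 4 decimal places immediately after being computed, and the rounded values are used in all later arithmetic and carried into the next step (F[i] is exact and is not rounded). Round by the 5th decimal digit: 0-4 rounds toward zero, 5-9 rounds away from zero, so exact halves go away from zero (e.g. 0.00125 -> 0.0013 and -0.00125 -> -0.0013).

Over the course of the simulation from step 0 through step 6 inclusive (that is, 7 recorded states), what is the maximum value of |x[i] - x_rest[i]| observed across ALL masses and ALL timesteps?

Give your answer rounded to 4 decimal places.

Answer: 1.0213

Derivation:
Step 0: x=[4.0000 9.0000] v=[0.0000 0.0000]
Step 1: x=[4.1600 8.8400] v=[0.8000 -0.8000]
Step 2: x=[4.4288 8.5712] v=[1.3440 -1.3440]
Step 3: x=[4.7204 8.2796] v=[1.4579 -1.4579]
Step 4: x=[4.9415 8.0585] v=[1.1053 -1.1053]
Step 5: x=[5.0213 7.9787] v=[0.3989 -0.3989]
Step 6: x=[4.9343 8.0657] v=[-0.4352 0.4352]
Max displacement = 1.0213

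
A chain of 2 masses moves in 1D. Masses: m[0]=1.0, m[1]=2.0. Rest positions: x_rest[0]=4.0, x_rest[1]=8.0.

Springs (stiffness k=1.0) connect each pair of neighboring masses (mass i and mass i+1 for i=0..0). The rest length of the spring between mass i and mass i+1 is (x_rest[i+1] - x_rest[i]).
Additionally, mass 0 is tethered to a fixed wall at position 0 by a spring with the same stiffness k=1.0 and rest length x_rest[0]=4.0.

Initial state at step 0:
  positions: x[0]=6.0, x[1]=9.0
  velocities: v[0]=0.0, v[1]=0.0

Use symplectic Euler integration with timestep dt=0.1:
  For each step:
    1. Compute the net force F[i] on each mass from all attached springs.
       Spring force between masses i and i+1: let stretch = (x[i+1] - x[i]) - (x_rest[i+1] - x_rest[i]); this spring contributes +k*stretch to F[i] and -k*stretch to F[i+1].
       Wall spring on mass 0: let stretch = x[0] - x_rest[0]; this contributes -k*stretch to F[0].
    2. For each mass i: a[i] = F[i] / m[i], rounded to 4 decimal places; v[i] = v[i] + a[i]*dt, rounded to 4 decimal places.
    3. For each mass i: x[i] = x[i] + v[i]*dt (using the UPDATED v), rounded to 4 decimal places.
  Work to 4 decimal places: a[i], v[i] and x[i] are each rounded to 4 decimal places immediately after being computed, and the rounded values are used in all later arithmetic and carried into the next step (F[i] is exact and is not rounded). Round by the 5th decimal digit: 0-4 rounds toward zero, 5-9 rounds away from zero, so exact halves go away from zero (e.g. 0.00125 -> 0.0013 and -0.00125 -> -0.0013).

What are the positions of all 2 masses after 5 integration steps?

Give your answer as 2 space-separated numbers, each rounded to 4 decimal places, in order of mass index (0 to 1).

Answer: 5.5724 9.0690

Derivation:
Step 0: x=[6.0000 9.0000] v=[0.0000 0.0000]
Step 1: x=[5.9700 9.0050] v=[-0.3000 0.0500]
Step 2: x=[5.9107 9.0148] v=[-0.5935 0.0983]
Step 3: x=[5.8233 9.0291] v=[-0.8742 0.1431]
Step 4: x=[5.7097 9.0474] v=[-1.1360 0.1828]
Step 5: x=[5.5724 9.0690] v=[-1.3732 0.2159]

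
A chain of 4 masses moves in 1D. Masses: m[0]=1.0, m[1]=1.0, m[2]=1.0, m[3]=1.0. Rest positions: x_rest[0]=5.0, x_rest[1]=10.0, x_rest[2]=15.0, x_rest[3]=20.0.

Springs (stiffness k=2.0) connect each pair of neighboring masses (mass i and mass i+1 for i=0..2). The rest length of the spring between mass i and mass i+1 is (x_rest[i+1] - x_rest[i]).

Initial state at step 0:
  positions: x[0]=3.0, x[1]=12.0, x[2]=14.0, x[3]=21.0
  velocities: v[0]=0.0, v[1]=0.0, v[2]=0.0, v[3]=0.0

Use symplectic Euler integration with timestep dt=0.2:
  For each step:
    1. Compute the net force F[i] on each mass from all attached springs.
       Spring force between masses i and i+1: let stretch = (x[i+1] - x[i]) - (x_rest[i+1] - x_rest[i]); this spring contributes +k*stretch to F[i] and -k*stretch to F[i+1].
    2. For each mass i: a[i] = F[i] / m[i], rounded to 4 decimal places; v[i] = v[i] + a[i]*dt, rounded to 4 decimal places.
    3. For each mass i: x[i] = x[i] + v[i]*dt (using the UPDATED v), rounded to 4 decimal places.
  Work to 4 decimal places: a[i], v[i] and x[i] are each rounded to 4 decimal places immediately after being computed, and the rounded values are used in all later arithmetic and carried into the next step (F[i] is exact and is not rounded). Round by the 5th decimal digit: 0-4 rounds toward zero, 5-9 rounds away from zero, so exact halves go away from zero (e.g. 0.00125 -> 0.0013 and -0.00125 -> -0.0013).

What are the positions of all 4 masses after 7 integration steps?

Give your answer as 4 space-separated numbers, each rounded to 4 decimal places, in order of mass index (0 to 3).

Step 0: x=[3.0000 12.0000 14.0000 21.0000] v=[0.0000 0.0000 0.0000 0.0000]
Step 1: x=[3.3200 11.4400 14.4000 20.8400] v=[1.6000 -2.8000 2.0000 -0.8000]
Step 2: x=[3.8896 10.4672 15.0784 20.5648] v=[2.8480 -4.8640 3.3920 -1.3760]
Step 3: x=[4.5854 9.3371 15.8268 20.2507] v=[3.4790 -5.6506 3.7421 -1.5706]
Step 4: x=[5.2613 8.3460 16.4100 19.9827] v=[3.3797 -4.9554 2.9158 -1.3402]
Step 5: x=[5.7840 7.7533 16.6339 19.8288] v=[2.6136 -2.9637 1.1193 -0.7693]
Step 6: x=[6.0643 7.7135 16.4029 19.8193] v=[1.4013 -0.1992 -1.1550 -0.0473]
Step 7: x=[6.0765 8.2369 15.7501 19.9365] v=[0.0610 2.6169 -3.2642 0.5861]

Answer: 6.0765 8.2369 15.7501 19.9365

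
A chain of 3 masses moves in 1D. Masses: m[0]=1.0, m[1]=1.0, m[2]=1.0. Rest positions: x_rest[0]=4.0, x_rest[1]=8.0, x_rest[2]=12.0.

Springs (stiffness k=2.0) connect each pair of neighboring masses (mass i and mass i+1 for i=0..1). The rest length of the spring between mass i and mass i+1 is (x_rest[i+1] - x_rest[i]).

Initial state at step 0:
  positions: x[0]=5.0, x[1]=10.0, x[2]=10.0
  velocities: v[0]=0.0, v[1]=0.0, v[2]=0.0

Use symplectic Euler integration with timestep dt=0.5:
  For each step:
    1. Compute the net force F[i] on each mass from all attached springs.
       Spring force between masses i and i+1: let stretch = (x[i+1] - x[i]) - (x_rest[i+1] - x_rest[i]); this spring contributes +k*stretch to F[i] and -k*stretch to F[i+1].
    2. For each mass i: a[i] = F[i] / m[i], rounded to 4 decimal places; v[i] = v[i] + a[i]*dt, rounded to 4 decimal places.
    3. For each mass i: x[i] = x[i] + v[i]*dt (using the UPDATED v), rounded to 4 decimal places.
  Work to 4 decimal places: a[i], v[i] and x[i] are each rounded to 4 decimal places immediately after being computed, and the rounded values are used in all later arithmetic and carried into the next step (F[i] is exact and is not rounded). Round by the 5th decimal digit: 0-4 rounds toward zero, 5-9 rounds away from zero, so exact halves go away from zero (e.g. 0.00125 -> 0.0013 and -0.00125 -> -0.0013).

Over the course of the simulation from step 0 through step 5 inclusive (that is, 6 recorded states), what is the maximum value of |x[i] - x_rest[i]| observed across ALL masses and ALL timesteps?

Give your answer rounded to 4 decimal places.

Step 0: x=[5.0000 10.0000 10.0000] v=[0.0000 0.0000 0.0000]
Step 1: x=[5.5000 7.5000 12.0000] v=[1.0000 -5.0000 4.0000]
Step 2: x=[5.0000 6.2500 13.7500] v=[-1.0000 -2.5000 3.5000]
Step 3: x=[3.1250 8.1250 13.7500] v=[-3.7500 3.7500 0.0000]
Step 4: x=[1.7500 10.3125 12.9375] v=[-2.7500 4.3750 -1.6250]
Step 5: x=[2.6563 9.5313 12.8125] v=[1.8125 -1.5625 -0.2500]
Max displacement = 2.3125

Answer: 2.3125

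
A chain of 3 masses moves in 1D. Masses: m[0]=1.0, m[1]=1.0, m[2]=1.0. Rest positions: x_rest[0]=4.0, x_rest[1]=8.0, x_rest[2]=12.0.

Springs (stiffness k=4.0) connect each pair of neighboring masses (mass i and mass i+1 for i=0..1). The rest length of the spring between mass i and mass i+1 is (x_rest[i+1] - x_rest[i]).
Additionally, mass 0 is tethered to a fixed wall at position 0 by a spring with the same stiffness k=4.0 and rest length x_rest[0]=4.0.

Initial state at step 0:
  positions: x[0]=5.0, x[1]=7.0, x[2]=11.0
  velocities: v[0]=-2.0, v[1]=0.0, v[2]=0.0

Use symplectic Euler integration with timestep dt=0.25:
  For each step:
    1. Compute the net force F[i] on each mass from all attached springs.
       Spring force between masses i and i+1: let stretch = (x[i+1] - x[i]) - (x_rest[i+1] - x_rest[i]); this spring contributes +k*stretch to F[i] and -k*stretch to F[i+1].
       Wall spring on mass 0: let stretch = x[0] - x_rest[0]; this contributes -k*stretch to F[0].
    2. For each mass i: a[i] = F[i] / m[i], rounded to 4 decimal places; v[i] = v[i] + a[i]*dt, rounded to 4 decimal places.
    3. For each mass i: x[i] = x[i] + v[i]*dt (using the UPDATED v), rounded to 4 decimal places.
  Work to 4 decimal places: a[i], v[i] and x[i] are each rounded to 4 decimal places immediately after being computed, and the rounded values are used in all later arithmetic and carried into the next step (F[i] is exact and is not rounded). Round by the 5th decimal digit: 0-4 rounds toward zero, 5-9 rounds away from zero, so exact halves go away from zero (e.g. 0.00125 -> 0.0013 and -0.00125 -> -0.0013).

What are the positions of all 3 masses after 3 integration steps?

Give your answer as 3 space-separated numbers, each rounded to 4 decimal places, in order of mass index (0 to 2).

Step 0: x=[5.0000 7.0000 11.0000] v=[-2.0000 0.0000 0.0000]
Step 1: x=[3.7500 7.5000 11.0000] v=[-5.0000 2.0000 0.0000]
Step 2: x=[2.5000 7.9375 11.1250] v=[-5.0000 1.7500 0.5000]
Step 3: x=[1.9844 7.8125 11.4531] v=[-2.0625 -0.5000 1.3125]

Answer: 1.9844 7.8125 11.4531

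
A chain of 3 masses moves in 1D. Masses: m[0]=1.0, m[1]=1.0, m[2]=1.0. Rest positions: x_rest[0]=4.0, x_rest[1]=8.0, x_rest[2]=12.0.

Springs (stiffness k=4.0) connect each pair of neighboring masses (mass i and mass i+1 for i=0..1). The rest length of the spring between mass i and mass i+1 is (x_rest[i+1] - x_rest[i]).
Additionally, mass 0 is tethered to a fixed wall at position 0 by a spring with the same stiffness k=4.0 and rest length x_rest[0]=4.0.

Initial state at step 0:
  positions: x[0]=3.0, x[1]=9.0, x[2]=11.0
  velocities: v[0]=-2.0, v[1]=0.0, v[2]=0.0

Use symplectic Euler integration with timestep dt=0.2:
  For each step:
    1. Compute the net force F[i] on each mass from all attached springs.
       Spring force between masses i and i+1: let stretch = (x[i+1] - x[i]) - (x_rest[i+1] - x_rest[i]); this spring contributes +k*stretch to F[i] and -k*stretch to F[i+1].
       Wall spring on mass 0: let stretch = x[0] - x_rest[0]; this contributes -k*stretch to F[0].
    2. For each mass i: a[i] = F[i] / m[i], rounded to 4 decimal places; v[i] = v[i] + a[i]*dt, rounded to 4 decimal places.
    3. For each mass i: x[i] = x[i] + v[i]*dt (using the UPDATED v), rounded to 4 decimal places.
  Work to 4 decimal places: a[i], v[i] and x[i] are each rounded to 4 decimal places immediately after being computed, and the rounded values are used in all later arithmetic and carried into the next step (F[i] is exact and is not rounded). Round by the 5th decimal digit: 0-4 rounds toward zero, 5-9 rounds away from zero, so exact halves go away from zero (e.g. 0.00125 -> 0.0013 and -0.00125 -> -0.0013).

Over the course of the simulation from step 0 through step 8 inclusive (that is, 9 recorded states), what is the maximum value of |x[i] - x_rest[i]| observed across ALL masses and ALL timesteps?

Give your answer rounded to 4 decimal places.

Step 0: x=[3.0000 9.0000 11.0000] v=[-2.0000 0.0000 0.0000]
Step 1: x=[3.0800 8.3600 11.3200] v=[0.4000 -3.2000 1.6000]
Step 2: x=[3.5120 7.3488 11.8064] v=[2.1600 -5.0560 2.4320]
Step 3: x=[3.9960 6.4369 12.2196] v=[2.4198 -4.5594 2.0659]
Step 4: x=[4.2311 6.0597 12.3475] v=[1.1757 -1.8860 0.6397]
Step 5: x=[4.0818 6.3960 12.1094] v=[-0.7463 1.6814 -1.1905]
Step 6: x=[3.6497 7.2762 11.5972] v=[-2.1604 4.4008 -2.5612]
Step 7: x=[3.2139 8.2675 11.0336] v=[-2.1790 4.9564 -2.8180]
Step 8: x=[3.0725 8.8928 10.6674] v=[-0.7072 3.1264 -1.8309]
Max displacement = 1.9403

Answer: 1.9403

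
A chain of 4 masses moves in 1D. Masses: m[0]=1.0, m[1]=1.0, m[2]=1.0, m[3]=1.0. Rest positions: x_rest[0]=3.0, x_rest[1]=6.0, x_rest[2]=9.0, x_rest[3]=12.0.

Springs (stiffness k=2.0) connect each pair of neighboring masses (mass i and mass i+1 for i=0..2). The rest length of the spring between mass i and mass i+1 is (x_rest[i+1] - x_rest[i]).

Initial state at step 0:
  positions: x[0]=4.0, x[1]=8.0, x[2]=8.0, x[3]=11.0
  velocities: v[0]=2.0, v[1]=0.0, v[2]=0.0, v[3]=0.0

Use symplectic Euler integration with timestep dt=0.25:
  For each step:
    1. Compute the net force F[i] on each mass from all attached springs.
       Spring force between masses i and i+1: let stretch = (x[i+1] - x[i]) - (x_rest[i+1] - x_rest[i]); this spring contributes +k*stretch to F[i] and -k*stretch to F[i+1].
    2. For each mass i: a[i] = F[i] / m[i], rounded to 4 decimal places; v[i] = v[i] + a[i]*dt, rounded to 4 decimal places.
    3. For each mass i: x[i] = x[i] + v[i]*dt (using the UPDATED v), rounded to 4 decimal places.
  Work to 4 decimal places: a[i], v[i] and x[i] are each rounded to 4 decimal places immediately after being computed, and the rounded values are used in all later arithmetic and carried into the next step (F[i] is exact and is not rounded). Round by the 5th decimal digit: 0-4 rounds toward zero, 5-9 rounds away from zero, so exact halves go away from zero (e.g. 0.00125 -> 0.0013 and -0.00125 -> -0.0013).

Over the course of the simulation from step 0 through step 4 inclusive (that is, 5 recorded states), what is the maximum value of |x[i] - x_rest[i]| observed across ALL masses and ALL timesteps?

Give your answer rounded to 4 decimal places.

Answer: 2.7608

Derivation:
Step 0: x=[4.0000 8.0000 8.0000 11.0000] v=[2.0000 0.0000 0.0000 0.0000]
Step 1: x=[4.6250 7.5000 8.3750 11.0000] v=[2.5000 -2.0000 1.5000 0.0000]
Step 2: x=[5.2344 6.7500 8.9688 11.0469] v=[2.4375 -3.0000 2.3750 0.1875]
Step 3: x=[5.6582 6.0879 9.5450 11.2090] v=[1.6953 -2.6484 2.3047 0.6485]
Step 4: x=[5.7608 5.8042 9.8971 11.5381] v=[0.4102 -1.1347 1.4082 1.3165]
Max displacement = 2.7608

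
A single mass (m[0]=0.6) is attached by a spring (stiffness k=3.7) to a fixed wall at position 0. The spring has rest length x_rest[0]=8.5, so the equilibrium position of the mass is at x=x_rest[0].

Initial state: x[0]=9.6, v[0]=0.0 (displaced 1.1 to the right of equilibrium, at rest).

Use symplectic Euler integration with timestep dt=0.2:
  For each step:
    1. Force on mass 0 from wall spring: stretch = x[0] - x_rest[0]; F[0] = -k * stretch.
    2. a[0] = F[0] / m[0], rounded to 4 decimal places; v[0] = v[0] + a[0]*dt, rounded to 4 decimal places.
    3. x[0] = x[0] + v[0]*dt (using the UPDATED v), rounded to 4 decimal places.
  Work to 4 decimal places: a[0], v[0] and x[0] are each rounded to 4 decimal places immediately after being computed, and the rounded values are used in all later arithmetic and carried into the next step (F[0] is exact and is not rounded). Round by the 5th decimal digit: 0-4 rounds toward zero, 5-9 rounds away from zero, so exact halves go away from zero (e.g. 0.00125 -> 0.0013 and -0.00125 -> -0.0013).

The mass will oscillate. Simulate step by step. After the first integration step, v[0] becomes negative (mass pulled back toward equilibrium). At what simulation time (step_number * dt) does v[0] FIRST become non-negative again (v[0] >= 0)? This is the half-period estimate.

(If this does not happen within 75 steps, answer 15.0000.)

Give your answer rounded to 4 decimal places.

Step 0: x=[9.6000] v=[0.0000]
Step 1: x=[9.3287] v=[-1.3567]
Step 2: x=[8.8529] v=[-2.3788]
Step 3: x=[8.2901] v=[-2.8140]
Step 4: x=[7.7791] v=[-2.5551]
Step 5: x=[7.4459] v=[-1.6660]
Step 6: x=[7.3727] v=[-0.3659]
Step 7: x=[7.5776] v=[1.0244]
First v>=0 after going negative at step 7, time=1.4000

Answer: 1.4000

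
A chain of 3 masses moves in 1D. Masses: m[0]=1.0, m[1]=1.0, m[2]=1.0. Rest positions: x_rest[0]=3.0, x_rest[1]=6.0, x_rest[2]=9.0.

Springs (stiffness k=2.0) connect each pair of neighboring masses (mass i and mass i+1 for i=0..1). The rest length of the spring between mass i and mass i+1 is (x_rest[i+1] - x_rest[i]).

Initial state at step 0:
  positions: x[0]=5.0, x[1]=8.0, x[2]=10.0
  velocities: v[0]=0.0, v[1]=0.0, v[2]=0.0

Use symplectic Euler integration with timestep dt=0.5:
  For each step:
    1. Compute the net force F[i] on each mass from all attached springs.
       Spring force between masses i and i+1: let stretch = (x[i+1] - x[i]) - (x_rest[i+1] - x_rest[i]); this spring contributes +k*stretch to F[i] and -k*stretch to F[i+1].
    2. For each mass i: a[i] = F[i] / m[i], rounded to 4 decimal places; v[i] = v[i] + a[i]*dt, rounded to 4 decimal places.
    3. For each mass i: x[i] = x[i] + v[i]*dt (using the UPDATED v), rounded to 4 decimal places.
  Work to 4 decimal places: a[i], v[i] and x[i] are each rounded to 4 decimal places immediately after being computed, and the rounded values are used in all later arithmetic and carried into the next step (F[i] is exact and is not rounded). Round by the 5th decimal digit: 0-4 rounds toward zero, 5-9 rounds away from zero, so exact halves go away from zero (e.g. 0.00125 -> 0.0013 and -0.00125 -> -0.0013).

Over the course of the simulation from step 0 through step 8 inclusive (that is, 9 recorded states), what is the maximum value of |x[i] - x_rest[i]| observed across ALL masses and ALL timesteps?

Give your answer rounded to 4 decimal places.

Step 0: x=[5.0000 8.0000 10.0000] v=[0.0000 0.0000 0.0000]
Step 1: x=[5.0000 7.5000 10.5000] v=[0.0000 -1.0000 1.0000]
Step 2: x=[4.7500 7.2500 11.0000] v=[-0.5000 -0.5000 1.0000]
Step 3: x=[4.2500 7.6250 11.1250] v=[-1.0000 0.7500 0.2500]
Step 4: x=[3.9375 8.0625 11.0000] v=[-0.6250 0.8750 -0.2500]
Step 5: x=[4.1875 7.9063 10.9063] v=[0.5000 -0.3125 -0.1875]
Step 6: x=[4.7969 7.3907 10.8126] v=[1.2188 -1.0313 -0.1875]
Step 7: x=[5.2032 7.2891 10.5079] v=[0.8126 -0.2032 -0.6094]
Step 8: x=[5.1525 7.7540 10.0938] v=[-0.1015 0.9297 -0.8282]
Max displacement = 2.2032

Answer: 2.2032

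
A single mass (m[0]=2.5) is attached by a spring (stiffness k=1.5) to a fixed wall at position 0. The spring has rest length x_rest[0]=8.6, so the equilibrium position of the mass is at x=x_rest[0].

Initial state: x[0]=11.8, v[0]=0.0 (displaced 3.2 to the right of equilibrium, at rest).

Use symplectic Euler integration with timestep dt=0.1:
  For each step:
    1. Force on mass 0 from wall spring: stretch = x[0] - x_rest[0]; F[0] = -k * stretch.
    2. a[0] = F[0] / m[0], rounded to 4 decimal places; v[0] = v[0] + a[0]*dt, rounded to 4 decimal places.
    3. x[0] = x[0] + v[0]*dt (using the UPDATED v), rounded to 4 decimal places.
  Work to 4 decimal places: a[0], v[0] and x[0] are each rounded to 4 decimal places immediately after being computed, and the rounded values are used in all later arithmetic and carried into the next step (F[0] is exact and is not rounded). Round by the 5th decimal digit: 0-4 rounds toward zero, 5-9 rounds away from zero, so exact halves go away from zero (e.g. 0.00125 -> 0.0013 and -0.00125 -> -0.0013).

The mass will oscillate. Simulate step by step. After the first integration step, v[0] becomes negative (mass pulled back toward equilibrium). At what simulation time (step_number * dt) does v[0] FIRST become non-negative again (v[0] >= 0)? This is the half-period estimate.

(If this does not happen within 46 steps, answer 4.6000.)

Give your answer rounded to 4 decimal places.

Step 0: x=[11.8000] v=[0.0000]
Step 1: x=[11.7808] v=[-0.1920]
Step 2: x=[11.7425] v=[-0.3829]
Step 3: x=[11.6854] v=[-0.5715]
Step 4: x=[11.6097] v=[-0.7566]
Step 5: x=[11.5160] v=[-0.9372]
Step 6: x=[11.4048] v=[-1.1122]
Step 7: x=[11.2768] v=[-1.2805]
Step 8: x=[11.1327] v=[-1.4411]
Step 9: x=[10.9734] v=[-1.5931]
Step 10: x=[10.7999] v=[-1.7355]
Step 11: x=[10.6132] v=[-1.8675]
Step 12: x=[10.4144] v=[-1.9883]
Step 13: x=[10.2047] v=[-2.0972]
Step 14: x=[9.9854] v=[-2.1935]
Step 15: x=[9.7577] v=[-2.2766]
Step 16: x=[9.5231] v=[-2.3461]
Step 17: x=[9.2830] v=[-2.4015]
Step 18: x=[9.0388] v=[-2.4425]
Step 19: x=[8.7919] v=[-2.4688]
Step 20: x=[8.5439] v=[-2.4803]
Step 21: x=[8.2962] v=[-2.4769]
Step 22: x=[8.0503] v=[-2.4587]
Step 23: x=[7.8077] v=[-2.4257]
Step 24: x=[7.5699] v=[-2.3782]
Step 25: x=[7.3383] v=[-2.3164]
Step 26: x=[7.1142] v=[-2.2407]
Step 27: x=[6.8990] v=[-2.1516]
Step 28: x=[6.6941] v=[-2.0495]
Step 29: x=[6.5006] v=[-1.9352]
Step 30: x=[6.3197] v=[-1.8092]
Step 31: x=[6.1525] v=[-1.6724]
Step 32: x=[5.9999] v=[-1.5256]
Step 33: x=[5.8629] v=[-1.3696]
Step 34: x=[5.7424] v=[-1.2054]
Step 35: x=[5.6390] v=[-1.0339]
Step 36: x=[5.5534] v=[-0.8562]
Step 37: x=[5.4861] v=[-0.6734]
Step 38: x=[5.4374] v=[-0.4866]
Step 39: x=[5.4077] v=[-0.2968]
Step 40: x=[5.3972] v=[-0.1053]
Step 41: x=[5.4059] v=[0.0869]
First v>=0 after going negative at step 41, time=4.1000

Answer: 4.1000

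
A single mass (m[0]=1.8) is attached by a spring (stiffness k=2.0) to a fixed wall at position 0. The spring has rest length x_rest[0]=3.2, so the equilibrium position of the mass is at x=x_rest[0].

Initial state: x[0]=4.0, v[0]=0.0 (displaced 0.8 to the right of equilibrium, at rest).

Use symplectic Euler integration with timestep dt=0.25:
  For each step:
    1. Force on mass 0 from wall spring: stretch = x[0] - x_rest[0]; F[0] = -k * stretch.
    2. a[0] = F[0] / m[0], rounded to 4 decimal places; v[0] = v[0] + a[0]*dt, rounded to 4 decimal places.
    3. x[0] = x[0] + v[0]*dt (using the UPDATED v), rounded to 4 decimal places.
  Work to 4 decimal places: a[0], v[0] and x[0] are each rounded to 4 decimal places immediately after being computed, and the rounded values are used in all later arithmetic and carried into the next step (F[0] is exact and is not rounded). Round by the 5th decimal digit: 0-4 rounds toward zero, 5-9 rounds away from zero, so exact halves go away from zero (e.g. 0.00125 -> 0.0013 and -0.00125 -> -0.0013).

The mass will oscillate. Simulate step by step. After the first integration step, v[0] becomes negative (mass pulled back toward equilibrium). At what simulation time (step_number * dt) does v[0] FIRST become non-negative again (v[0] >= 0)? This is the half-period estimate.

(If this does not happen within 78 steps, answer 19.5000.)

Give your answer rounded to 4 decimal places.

Answer: 3.0000

Derivation:
Step 0: x=[4.0000] v=[0.0000]
Step 1: x=[3.9445] v=[-0.2222]
Step 2: x=[3.8373] v=[-0.4290]
Step 3: x=[3.6858] v=[-0.6060]
Step 4: x=[3.5006] v=[-0.7410]
Step 5: x=[3.2945] v=[-0.8245]
Step 6: x=[3.0818] v=[-0.8508]
Step 7: x=[2.8773] v=[-0.8180]
Step 8: x=[2.6952] v=[-0.7284]
Step 9: x=[2.5482] v=[-0.5882]
Step 10: x=[2.4464] v=[-0.4072]
Step 11: x=[2.3969] v=[-0.1979]
Step 12: x=[2.4032] v=[0.0252]
First v>=0 after going negative at step 12, time=3.0000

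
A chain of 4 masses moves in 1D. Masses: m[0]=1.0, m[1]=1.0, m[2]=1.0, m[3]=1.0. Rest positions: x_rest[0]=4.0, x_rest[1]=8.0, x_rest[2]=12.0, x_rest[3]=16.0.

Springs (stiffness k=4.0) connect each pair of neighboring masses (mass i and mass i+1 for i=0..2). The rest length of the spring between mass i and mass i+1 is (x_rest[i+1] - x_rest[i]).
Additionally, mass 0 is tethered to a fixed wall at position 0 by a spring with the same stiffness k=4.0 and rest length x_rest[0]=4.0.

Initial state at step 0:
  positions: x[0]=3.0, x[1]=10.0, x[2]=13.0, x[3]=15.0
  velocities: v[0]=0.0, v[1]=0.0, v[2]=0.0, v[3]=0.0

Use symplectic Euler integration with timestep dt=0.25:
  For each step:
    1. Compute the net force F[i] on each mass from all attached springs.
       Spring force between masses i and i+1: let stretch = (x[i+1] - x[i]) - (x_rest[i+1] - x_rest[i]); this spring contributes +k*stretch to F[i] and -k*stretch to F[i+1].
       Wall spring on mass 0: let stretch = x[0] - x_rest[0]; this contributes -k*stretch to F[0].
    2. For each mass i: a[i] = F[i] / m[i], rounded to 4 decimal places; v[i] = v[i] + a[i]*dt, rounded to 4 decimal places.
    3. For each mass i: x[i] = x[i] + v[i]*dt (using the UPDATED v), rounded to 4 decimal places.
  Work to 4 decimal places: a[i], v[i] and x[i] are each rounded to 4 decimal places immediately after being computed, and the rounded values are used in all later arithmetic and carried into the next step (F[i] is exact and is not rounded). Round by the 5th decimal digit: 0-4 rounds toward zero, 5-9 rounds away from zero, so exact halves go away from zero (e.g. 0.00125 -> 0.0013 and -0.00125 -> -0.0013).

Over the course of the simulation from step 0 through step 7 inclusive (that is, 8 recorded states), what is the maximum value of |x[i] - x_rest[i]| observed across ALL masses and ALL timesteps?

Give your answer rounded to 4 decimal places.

Answer: 2.1344

Derivation:
Step 0: x=[3.0000 10.0000 13.0000 15.0000] v=[0.0000 0.0000 0.0000 0.0000]
Step 1: x=[4.0000 9.0000 12.7500 15.5000] v=[4.0000 -4.0000 -1.0000 2.0000]
Step 2: x=[5.2500 7.6875 12.2500 16.3125] v=[5.0000 -5.2500 -2.0000 3.2500]
Step 3: x=[5.7969 6.9063 11.6250 17.1094] v=[2.1875 -3.1250 -2.5000 3.1875]
Step 4: x=[5.1719 7.0274 11.1914 17.5352] v=[-2.5000 0.4843 -1.7343 1.7031]
Step 5: x=[3.7178 7.7256 11.3028 17.3750] v=[-5.8164 2.7928 0.4455 -0.6407]
Step 6: x=[2.3362 8.3162 12.0379 16.6968] v=[-5.5264 2.3622 2.9405 -2.7129]
Step 7: x=[1.8656 8.3422 13.0073 15.8539] v=[-1.8826 0.1039 3.8777 -3.3718]
Max displacement = 2.1344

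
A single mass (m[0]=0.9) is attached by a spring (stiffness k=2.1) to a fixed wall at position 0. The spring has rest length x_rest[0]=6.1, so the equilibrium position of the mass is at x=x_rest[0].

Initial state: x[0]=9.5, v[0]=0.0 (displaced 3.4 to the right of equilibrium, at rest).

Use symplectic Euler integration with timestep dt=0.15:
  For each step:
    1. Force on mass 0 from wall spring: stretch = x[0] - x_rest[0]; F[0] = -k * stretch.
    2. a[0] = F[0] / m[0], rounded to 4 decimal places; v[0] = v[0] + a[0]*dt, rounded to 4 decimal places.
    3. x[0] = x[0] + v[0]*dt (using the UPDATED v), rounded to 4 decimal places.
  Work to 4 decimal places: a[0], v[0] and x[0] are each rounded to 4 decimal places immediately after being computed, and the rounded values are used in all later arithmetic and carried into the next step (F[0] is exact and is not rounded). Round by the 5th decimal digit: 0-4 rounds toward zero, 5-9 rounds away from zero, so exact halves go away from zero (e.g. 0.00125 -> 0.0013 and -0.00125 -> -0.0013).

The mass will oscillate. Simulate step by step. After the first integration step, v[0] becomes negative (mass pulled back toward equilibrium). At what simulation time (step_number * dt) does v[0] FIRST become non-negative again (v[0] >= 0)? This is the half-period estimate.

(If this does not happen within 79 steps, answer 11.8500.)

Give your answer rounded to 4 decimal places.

Answer: 2.1000

Derivation:
Step 0: x=[9.5000] v=[0.0000]
Step 1: x=[9.3215] v=[-1.1900]
Step 2: x=[8.9739] v=[-2.3175]
Step 3: x=[8.4754] v=[-3.3234]
Step 4: x=[7.8522] v=[-4.1548]
Step 5: x=[7.1370] v=[-4.7681]
Step 6: x=[6.3673] v=[-5.1311]
Step 7: x=[5.5836] v=[-5.2247]
Step 8: x=[4.8270] v=[-5.0440]
Step 9: x=[4.1372] v=[-4.5985]
Step 10: x=[3.5505] v=[-3.9115]
Step 11: x=[3.0976] v=[-3.0192]
Step 12: x=[2.8023] v=[-1.9684]
Step 13: x=[2.6802] v=[-0.8142]
Step 14: x=[2.7376] v=[0.3827]
First v>=0 after going negative at step 14, time=2.1000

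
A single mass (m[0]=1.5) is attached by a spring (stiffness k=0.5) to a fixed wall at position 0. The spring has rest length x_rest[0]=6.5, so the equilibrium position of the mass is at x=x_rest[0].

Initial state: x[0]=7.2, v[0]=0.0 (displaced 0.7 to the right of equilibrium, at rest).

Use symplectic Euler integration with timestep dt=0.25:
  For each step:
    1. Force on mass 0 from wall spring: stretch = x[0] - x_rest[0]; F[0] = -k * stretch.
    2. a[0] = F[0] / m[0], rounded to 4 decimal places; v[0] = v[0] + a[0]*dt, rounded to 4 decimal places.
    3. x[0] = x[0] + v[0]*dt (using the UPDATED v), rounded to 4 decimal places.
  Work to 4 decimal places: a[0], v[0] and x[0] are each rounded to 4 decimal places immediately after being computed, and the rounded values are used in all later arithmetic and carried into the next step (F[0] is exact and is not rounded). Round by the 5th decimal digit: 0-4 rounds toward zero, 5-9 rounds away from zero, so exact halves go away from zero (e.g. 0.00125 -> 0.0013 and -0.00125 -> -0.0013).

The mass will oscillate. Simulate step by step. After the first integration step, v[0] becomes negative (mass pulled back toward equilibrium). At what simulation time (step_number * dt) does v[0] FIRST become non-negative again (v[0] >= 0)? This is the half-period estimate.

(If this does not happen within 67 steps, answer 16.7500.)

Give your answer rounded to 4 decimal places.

Step 0: x=[7.2000] v=[0.0000]
Step 1: x=[7.1854] v=[-0.0583]
Step 2: x=[7.1566] v=[-0.1154]
Step 3: x=[7.1141] v=[-0.1701]
Step 4: x=[7.0588] v=[-0.2213]
Step 5: x=[6.9918] v=[-0.2679]
Step 6: x=[6.9146] v=[-0.3089]
Step 7: x=[6.8287] v=[-0.3435]
Step 8: x=[6.7360] v=[-0.3709]
Step 9: x=[6.6384] v=[-0.3906]
Step 10: x=[6.5379] v=[-0.4021]
Step 11: x=[6.4366] v=[-0.4053]
Step 12: x=[6.3366] v=[-0.4000]
Step 13: x=[6.2400] v=[-0.3864]
Step 14: x=[6.1488] v=[-0.3647]
Step 15: x=[6.0650] v=[-0.3354]
Step 16: x=[5.9902] v=[-0.2992]
Step 17: x=[5.9260] v=[-0.2567]
Step 18: x=[5.8738] v=[-0.2089]
Step 19: x=[5.8346] v=[-0.1567]
Step 20: x=[5.8093] v=[-0.1013]
Step 21: x=[5.7984] v=[-0.0438]
Step 22: x=[5.8021] v=[0.0147]
First v>=0 after going negative at step 22, time=5.5000

Answer: 5.5000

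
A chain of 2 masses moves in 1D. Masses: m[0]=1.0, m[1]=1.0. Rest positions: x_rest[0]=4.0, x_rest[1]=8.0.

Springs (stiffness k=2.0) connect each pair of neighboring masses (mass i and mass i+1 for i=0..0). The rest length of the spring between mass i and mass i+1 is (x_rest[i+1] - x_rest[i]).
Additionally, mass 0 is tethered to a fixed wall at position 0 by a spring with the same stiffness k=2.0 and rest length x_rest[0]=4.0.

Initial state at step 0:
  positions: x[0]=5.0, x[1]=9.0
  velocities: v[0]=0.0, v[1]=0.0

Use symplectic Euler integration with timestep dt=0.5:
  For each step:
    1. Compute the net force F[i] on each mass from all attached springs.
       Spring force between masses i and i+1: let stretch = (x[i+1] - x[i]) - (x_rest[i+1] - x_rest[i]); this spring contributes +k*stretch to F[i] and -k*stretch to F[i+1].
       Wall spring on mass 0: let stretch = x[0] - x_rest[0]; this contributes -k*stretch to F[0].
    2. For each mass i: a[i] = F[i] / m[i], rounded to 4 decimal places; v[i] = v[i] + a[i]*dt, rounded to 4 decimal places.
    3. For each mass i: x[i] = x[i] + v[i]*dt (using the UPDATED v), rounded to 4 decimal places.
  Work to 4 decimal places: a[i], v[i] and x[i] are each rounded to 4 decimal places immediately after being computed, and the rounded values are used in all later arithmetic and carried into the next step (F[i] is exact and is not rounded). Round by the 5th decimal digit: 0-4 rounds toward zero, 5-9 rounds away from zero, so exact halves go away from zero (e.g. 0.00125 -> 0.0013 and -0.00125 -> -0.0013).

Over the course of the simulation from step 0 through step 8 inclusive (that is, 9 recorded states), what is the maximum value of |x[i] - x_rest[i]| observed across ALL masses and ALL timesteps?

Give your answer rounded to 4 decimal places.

Answer: 1.1406

Derivation:
Step 0: x=[5.0000 9.0000] v=[0.0000 0.0000]
Step 1: x=[4.5000 9.0000] v=[-1.0000 0.0000]
Step 2: x=[4.0000 8.7500] v=[-1.0000 -0.5000]
Step 3: x=[3.8750 8.1250] v=[-0.2500 -1.2500]
Step 4: x=[3.9375 7.3750] v=[0.1250 -1.5000]
Step 5: x=[3.7500 6.9063] v=[-0.3750 -0.9375]
Step 6: x=[3.2657 6.8594] v=[-0.9687 -0.0938]
Step 7: x=[2.9454 7.0157] v=[-0.6407 0.3125]
Step 8: x=[3.1875 7.1368] v=[0.4842 0.2422]
Max displacement = 1.1406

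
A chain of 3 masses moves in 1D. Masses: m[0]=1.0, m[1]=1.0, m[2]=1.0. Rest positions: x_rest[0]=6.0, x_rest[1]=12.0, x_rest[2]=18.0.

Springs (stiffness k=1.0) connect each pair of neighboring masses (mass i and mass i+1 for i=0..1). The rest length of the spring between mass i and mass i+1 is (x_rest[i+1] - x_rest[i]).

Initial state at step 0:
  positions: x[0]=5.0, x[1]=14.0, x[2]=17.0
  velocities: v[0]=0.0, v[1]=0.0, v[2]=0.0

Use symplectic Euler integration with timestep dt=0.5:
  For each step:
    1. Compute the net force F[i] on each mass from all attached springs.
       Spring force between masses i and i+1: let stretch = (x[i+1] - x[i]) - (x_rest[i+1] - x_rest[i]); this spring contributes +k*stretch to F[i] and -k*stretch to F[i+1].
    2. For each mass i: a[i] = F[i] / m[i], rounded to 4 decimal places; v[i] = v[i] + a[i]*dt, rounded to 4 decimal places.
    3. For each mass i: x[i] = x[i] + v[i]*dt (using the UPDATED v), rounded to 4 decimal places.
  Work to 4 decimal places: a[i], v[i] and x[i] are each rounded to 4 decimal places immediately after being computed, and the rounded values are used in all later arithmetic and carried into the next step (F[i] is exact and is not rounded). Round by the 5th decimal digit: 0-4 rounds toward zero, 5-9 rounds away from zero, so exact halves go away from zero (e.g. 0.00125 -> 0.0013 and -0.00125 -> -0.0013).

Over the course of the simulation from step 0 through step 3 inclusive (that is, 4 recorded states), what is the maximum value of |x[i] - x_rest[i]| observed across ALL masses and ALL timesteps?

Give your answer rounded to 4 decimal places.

Step 0: x=[5.0000 14.0000 17.0000] v=[0.0000 0.0000 0.0000]
Step 1: x=[5.7500 12.5000 17.7500] v=[1.5000 -3.0000 1.5000]
Step 2: x=[6.6875 10.6250 18.6875] v=[1.8750 -3.7500 1.8750]
Step 3: x=[7.1094 9.7813 19.1094] v=[0.8438 -1.6875 0.8438]
Max displacement = 2.2187

Answer: 2.2187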